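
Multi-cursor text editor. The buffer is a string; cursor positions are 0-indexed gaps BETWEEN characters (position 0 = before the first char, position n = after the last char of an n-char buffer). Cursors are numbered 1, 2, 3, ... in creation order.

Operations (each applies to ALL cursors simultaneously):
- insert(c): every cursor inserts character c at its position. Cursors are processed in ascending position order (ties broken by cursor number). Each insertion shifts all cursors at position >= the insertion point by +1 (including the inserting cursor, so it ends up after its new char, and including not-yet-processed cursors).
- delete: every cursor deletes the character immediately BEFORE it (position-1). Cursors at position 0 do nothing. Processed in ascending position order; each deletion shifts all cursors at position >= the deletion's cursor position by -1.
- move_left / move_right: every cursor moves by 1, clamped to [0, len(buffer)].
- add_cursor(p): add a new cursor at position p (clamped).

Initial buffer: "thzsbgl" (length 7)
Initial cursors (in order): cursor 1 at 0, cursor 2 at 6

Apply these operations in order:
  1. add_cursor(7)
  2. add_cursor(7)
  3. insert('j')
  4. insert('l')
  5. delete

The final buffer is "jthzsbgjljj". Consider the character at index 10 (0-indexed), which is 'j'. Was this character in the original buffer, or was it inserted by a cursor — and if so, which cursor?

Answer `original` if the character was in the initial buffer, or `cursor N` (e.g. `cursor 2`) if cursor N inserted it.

Answer: cursor 4

Derivation:
After op 1 (add_cursor(7)): buffer="thzsbgl" (len 7), cursors c1@0 c2@6 c3@7, authorship .......
After op 2 (add_cursor(7)): buffer="thzsbgl" (len 7), cursors c1@0 c2@6 c3@7 c4@7, authorship .......
After op 3 (insert('j')): buffer="jthzsbgjljj" (len 11), cursors c1@1 c2@8 c3@11 c4@11, authorship 1......2.34
After op 4 (insert('l')): buffer="jlthzsbgjlljjll" (len 15), cursors c1@2 c2@10 c3@15 c4@15, authorship 11......22.3434
After op 5 (delete): buffer="jthzsbgjljj" (len 11), cursors c1@1 c2@8 c3@11 c4@11, authorship 1......2.34
Authorship (.=original, N=cursor N): 1 . . . . . . 2 . 3 4
Index 10: author = 4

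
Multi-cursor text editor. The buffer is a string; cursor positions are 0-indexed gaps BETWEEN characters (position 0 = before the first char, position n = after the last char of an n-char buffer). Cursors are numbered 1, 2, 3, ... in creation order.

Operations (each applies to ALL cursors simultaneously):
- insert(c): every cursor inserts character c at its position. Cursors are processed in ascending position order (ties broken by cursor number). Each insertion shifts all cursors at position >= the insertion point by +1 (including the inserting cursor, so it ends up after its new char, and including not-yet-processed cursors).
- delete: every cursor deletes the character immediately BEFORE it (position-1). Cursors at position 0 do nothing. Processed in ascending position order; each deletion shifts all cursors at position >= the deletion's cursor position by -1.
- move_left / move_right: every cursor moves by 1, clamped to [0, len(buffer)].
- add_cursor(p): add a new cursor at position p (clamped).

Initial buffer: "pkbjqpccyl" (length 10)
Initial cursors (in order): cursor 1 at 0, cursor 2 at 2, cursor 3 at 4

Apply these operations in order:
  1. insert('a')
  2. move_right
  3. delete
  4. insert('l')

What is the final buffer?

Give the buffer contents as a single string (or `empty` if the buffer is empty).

Answer: alkaljalpccyl

Derivation:
After op 1 (insert('a')): buffer="apkabjaqpccyl" (len 13), cursors c1@1 c2@4 c3@7, authorship 1..2..3......
After op 2 (move_right): buffer="apkabjaqpccyl" (len 13), cursors c1@2 c2@5 c3@8, authorship 1..2..3......
After op 3 (delete): buffer="akajapccyl" (len 10), cursors c1@1 c2@3 c3@5, authorship 1.2.3.....
After op 4 (insert('l')): buffer="alkaljalpccyl" (len 13), cursors c1@2 c2@5 c3@8, authorship 11.22.33.....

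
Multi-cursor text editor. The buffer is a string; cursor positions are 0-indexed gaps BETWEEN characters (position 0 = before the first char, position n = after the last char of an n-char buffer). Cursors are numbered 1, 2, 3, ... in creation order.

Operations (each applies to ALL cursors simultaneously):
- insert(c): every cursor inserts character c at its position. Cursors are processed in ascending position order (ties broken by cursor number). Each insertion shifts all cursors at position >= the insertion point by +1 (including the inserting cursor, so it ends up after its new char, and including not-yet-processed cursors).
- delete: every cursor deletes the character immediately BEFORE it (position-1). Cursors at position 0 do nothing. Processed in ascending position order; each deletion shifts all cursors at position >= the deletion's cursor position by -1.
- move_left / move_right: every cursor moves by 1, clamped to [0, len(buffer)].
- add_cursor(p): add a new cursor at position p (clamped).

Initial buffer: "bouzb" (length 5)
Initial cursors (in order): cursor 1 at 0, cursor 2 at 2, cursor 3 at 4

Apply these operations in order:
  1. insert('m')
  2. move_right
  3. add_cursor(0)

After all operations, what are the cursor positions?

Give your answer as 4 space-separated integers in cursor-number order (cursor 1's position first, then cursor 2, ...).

After op 1 (insert('m')): buffer="mbomuzmb" (len 8), cursors c1@1 c2@4 c3@7, authorship 1..2..3.
After op 2 (move_right): buffer="mbomuzmb" (len 8), cursors c1@2 c2@5 c3@8, authorship 1..2..3.
After op 3 (add_cursor(0)): buffer="mbomuzmb" (len 8), cursors c4@0 c1@2 c2@5 c3@8, authorship 1..2..3.

Answer: 2 5 8 0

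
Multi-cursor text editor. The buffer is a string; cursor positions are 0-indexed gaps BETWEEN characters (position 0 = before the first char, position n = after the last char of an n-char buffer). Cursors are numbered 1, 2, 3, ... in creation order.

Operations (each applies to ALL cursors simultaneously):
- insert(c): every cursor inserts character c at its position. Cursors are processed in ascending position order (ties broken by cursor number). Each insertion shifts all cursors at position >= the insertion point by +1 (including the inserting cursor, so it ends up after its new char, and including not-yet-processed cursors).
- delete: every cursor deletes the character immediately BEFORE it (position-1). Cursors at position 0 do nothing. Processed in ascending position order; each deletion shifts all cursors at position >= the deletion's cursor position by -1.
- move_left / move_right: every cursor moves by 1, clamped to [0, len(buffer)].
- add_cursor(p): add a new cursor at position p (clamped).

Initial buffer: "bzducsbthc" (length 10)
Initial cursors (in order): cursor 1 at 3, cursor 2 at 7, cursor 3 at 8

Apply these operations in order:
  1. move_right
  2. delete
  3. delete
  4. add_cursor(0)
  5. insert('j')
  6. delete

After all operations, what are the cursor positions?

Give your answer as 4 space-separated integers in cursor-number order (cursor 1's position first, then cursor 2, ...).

After op 1 (move_right): buffer="bzducsbthc" (len 10), cursors c1@4 c2@8 c3@9, authorship ..........
After op 2 (delete): buffer="bzdcsbc" (len 7), cursors c1@3 c2@6 c3@6, authorship .......
After op 3 (delete): buffer="bzcc" (len 4), cursors c1@2 c2@3 c3@3, authorship ....
After op 4 (add_cursor(0)): buffer="bzcc" (len 4), cursors c4@0 c1@2 c2@3 c3@3, authorship ....
After op 5 (insert('j')): buffer="jbzjcjjc" (len 8), cursors c4@1 c1@4 c2@7 c3@7, authorship 4..1.23.
After op 6 (delete): buffer="bzcc" (len 4), cursors c4@0 c1@2 c2@3 c3@3, authorship ....

Answer: 2 3 3 0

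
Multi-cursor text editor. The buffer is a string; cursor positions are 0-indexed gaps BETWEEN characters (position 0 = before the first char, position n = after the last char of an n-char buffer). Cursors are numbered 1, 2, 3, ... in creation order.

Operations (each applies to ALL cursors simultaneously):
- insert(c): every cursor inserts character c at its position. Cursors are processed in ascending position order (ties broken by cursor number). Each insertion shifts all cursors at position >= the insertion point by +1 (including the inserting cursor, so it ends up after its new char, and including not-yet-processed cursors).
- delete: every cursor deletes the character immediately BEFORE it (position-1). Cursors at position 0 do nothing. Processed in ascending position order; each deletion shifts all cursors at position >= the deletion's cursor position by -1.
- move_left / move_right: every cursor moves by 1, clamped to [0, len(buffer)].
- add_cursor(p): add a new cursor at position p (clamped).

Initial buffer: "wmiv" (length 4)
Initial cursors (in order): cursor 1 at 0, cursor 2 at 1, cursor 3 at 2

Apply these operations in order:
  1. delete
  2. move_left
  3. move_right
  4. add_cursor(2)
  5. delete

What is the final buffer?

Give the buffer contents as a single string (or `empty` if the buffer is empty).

After op 1 (delete): buffer="iv" (len 2), cursors c1@0 c2@0 c3@0, authorship ..
After op 2 (move_left): buffer="iv" (len 2), cursors c1@0 c2@0 c3@0, authorship ..
After op 3 (move_right): buffer="iv" (len 2), cursors c1@1 c2@1 c3@1, authorship ..
After op 4 (add_cursor(2)): buffer="iv" (len 2), cursors c1@1 c2@1 c3@1 c4@2, authorship ..
After op 5 (delete): buffer="" (len 0), cursors c1@0 c2@0 c3@0 c4@0, authorship 

Answer: empty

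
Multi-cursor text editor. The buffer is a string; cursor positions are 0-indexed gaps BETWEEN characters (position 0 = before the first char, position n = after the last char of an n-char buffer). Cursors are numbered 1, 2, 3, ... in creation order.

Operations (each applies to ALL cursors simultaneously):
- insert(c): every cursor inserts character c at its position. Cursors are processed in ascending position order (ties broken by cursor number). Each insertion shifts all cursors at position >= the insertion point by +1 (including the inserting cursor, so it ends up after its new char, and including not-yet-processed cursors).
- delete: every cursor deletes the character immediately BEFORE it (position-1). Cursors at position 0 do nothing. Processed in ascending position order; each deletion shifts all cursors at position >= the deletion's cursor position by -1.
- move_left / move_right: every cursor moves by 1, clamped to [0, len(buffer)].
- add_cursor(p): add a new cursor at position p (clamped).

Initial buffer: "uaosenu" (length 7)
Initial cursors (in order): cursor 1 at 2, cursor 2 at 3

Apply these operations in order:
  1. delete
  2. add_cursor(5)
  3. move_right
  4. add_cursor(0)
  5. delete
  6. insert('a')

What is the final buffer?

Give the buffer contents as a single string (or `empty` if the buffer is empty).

After op 1 (delete): buffer="usenu" (len 5), cursors c1@1 c2@1, authorship .....
After op 2 (add_cursor(5)): buffer="usenu" (len 5), cursors c1@1 c2@1 c3@5, authorship .....
After op 3 (move_right): buffer="usenu" (len 5), cursors c1@2 c2@2 c3@5, authorship .....
After op 4 (add_cursor(0)): buffer="usenu" (len 5), cursors c4@0 c1@2 c2@2 c3@5, authorship .....
After op 5 (delete): buffer="en" (len 2), cursors c1@0 c2@0 c4@0 c3@2, authorship ..
After op 6 (insert('a')): buffer="aaaena" (len 6), cursors c1@3 c2@3 c4@3 c3@6, authorship 124..3

Answer: aaaena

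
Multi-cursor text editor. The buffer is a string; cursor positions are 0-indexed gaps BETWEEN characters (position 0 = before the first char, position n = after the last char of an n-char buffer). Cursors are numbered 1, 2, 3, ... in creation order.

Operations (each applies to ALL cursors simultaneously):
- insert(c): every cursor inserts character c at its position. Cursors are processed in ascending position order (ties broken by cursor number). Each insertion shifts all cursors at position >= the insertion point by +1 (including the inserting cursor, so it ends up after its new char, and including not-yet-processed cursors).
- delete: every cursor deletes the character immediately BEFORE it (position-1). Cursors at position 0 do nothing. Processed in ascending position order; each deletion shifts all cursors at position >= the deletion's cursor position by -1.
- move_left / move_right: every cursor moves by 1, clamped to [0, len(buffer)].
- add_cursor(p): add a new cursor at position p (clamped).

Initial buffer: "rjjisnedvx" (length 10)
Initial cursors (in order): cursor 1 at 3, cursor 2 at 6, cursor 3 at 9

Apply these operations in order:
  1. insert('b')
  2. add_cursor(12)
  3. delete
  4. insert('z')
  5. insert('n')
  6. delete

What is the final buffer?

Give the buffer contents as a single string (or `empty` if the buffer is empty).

Answer: rjjzisnzedzzx

Derivation:
After op 1 (insert('b')): buffer="rjjbisnbedvbx" (len 13), cursors c1@4 c2@8 c3@12, authorship ...1...2...3.
After op 2 (add_cursor(12)): buffer="rjjbisnbedvbx" (len 13), cursors c1@4 c2@8 c3@12 c4@12, authorship ...1...2...3.
After op 3 (delete): buffer="rjjisnedx" (len 9), cursors c1@3 c2@6 c3@8 c4@8, authorship .........
After op 4 (insert('z')): buffer="rjjzisnzedzzx" (len 13), cursors c1@4 c2@8 c3@12 c4@12, authorship ...1...2..34.
After op 5 (insert('n')): buffer="rjjznisnznedzznnx" (len 17), cursors c1@5 c2@10 c3@16 c4@16, authorship ...11...22..3434.
After op 6 (delete): buffer="rjjzisnzedzzx" (len 13), cursors c1@4 c2@8 c3@12 c4@12, authorship ...1...2..34.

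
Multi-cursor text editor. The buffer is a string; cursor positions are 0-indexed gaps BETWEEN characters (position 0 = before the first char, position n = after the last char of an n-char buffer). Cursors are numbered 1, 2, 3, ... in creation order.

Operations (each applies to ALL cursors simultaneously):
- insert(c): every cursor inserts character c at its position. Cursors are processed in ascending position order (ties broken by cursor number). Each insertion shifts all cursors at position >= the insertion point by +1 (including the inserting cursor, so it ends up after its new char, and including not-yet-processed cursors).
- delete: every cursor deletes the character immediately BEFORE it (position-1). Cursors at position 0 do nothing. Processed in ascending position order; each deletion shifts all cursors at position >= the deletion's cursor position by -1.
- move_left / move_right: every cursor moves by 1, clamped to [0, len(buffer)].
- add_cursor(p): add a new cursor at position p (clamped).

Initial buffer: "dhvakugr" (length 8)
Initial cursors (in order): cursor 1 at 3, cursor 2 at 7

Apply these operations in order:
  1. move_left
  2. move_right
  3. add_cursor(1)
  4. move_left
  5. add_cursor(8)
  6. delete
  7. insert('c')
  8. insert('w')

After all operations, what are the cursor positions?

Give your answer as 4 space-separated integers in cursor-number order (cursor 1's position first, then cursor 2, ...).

Answer: 5 10 2 13

Derivation:
After op 1 (move_left): buffer="dhvakugr" (len 8), cursors c1@2 c2@6, authorship ........
After op 2 (move_right): buffer="dhvakugr" (len 8), cursors c1@3 c2@7, authorship ........
After op 3 (add_cursor(1)): buffer="dhvakugr" (len 8), cursors c3@1 c1@3 c2@7, authorship ........
After op 4 (move_left): buffer="dhvakugr" (len 8), cursors c3@0 c1@2 c2@6, authorship ........
After op 5 (add_cursor(8)): buffer="dhvakugr" (len 8), cursors c3@0 c1@2 c2@6 c4@8, authorship ........
After op 6 (delete): buffer="dvakg" (len 5), cursors c3@0 c1@1 c2@4 c4@5, authorship .....
After op 7 (insert('c')): buffer="cdcvakcgc" (len 9), cursors c3@1 c1@3 c2@7 c4@9, authorship 3.1...2.4
After op 8 (insert('w')): buffer="cwdcwvakcwgcw" (len 13), cursors c3@2 c1@5 c2@10 c4@13, authorship 33.11...22.44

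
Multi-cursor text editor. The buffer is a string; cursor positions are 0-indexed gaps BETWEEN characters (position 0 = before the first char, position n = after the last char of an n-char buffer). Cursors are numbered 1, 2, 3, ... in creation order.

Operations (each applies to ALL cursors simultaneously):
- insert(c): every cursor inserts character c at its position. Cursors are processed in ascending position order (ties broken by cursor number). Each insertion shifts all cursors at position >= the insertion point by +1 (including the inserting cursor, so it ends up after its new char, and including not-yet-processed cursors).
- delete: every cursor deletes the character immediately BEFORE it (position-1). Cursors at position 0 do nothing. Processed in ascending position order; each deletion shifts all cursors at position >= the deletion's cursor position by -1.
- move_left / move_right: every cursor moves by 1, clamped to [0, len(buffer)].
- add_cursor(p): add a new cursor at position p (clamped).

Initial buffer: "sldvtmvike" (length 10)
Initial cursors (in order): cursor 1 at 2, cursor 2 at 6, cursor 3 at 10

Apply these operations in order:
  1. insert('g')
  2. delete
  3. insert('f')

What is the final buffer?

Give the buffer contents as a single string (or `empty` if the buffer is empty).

After op 1 (insert('g')): buffer="slgdvtmgvikeg" (len 13), cursors c1@3 c2@8 c3@13, authorship ..1....2....3
After op 2 (delete): buffer="sldvtmvike" (len 10), cursors c1@2 c2@6 c3@10, authorship ..........
After op 3 (insert('f')): buffer="slfdvtmfvikef" (len 13), cursors c1@3 c2@8 c3@13, authorship ..1....2....3

Answer: slfdvtmfvikef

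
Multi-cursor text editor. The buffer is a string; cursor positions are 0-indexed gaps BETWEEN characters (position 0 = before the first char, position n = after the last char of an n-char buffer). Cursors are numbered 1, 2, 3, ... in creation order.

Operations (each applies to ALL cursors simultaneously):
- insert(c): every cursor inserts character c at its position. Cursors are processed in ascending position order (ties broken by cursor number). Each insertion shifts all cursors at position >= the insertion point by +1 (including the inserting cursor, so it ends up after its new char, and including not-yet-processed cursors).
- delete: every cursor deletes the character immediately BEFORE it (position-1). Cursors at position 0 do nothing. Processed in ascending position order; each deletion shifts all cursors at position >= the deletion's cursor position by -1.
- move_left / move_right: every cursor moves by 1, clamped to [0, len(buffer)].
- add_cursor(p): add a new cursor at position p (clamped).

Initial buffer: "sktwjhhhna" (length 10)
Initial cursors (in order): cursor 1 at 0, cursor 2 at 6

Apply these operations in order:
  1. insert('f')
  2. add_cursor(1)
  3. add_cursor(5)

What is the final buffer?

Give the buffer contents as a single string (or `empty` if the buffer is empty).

Answer: fsktwjhfhhna

Derivation:
After op 1 (insert('f')): buffer="fsktwjhfhhna" (len 12), cursors c1@1 c2@8, authorship 1......2....
After op 2 (add_cursor(1)): buffer="fsktwjhfhhna" (len 12), cursors c1@1 c3@1 c2@8, authorship 1......2....
After op 3 (add_cursor(5)): buffer="fsktwjhfhhna" (len 12), cursors c1@1 c3@1 c4@5 c2@8, authorship 1......2....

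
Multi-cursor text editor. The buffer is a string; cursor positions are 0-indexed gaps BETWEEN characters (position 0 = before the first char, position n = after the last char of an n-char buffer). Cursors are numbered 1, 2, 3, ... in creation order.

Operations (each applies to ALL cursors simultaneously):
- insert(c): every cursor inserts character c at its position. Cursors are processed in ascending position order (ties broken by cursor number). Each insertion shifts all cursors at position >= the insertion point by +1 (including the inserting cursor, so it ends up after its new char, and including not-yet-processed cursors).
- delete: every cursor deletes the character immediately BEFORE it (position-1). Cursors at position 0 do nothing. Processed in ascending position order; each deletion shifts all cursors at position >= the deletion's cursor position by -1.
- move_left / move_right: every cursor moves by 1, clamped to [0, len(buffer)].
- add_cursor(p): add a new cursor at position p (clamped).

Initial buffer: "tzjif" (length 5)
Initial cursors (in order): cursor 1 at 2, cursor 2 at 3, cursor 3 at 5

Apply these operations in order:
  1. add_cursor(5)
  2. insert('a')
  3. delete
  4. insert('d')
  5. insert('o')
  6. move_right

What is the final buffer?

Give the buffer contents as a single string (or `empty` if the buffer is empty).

After op 1 (add_cursor(5)): buffer="tzjif" (len 5), cursors c1@2 c2@3 c3@5 c4@5, authorship .....
After op 2 (insert('a')): buffer="tzajaifaa" (len 9), cursors c1@3 c2@5 c3@9 c4@9, authorship ..1.2..34
After op 3 (delete): buffer="tzjif" (len 5), cursors c1@2 c2@3 c3@5 c4@5, authorship .....
After op 4 (insert('d')): buffer="tzdjdifdd" (len 9), cursors c1@3 c2@5 c3@9 c4@9, authorship ..1.2..34
After op 5 (insert('o')): buffer="tzdojdoifddoo" (len 13), cursors c1@4 c2@7 c3@13 c4@13, authorship ..11.22..3434
After op 6 (move_right): buffer="tzdojdoifddoo" (len 13), cursors c1@5 c2@8 c3@13 c4@13, authorship ..11.22..3434

Answer: tzdojdoifddoo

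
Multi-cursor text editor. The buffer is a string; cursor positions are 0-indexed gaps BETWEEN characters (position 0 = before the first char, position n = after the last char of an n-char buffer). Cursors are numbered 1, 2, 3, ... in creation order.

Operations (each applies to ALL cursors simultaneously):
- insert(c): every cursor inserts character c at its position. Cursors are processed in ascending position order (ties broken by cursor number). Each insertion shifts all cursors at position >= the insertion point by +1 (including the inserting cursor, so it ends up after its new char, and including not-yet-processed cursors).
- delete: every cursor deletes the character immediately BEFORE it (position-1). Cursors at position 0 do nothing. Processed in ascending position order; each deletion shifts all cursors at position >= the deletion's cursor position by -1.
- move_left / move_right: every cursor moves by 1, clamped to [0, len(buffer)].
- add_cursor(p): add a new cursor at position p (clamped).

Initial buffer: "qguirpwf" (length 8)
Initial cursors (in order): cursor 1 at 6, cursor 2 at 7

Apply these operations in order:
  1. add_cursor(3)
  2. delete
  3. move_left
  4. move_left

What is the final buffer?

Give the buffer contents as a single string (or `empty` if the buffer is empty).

After op 1 (add_cursor(3)): buffer="qguirpwf" (len 8), cursors c3@3 c1@6 c2@7, authorship ........
After op 2 (delete): buffer="qgirf" (len 5), cursors c3@2 c1@4 c2@4, authorship .....
After op 3 (move_left): buffer="qgirf" (len 5), cursors c3@1 c1@3 c2@3, authorship .....
After op 4 (move_left): buffer="qgirf" (len 5), cursors c3@0 c1@2 c2@2, authorship .....

Answer: qgirf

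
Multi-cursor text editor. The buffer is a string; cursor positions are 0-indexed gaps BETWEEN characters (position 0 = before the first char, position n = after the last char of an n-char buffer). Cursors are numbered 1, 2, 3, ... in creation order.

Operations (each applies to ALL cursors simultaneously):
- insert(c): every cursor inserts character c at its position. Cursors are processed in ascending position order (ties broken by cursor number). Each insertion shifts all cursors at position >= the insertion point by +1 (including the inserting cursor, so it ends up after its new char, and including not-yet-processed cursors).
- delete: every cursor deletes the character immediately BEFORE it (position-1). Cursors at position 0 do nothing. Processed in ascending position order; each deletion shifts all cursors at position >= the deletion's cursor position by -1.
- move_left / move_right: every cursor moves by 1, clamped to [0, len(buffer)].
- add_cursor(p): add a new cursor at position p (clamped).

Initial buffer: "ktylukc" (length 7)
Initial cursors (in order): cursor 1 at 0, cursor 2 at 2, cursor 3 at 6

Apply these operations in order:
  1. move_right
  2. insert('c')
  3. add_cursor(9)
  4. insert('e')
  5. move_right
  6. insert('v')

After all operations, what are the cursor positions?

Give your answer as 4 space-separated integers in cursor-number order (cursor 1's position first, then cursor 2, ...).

Answer: 5 10 18 16

Derivation:
After op 1 (move_right): buffer="ktylukc" (len 7), cursors c1@1 c2@3 c3@7, authorship .......
After op 2 (insert('c')): buffer="kctyclukcc" (len 10), cursors c1@2 c2@5 c3@10, authorship .1..2....3
After op 3 (add_cursor(9)): buffer="kctyclukcc" (len 10), cursors c1@2 c2@5 c4@9 c3@10, authorship .1..2....3
After op 4 (insert('e')): buffer="kcetycelukcece" (len 14), cursors c1@3 c2@7 c4@12 c3@14, authorship .11..22....433
After op 5 (move_right): buffer="kcetycelukcece" (len 14), cursors c1@4 c2@8 c4@13 c3@14, authorship .11..22....433
After op 6 (insert('v')): buffer="kcetvycelvukcecvev" (len 18), cursors c1@5 c2@10 c4@16 c3@18, authorship .11.1.22.2...43433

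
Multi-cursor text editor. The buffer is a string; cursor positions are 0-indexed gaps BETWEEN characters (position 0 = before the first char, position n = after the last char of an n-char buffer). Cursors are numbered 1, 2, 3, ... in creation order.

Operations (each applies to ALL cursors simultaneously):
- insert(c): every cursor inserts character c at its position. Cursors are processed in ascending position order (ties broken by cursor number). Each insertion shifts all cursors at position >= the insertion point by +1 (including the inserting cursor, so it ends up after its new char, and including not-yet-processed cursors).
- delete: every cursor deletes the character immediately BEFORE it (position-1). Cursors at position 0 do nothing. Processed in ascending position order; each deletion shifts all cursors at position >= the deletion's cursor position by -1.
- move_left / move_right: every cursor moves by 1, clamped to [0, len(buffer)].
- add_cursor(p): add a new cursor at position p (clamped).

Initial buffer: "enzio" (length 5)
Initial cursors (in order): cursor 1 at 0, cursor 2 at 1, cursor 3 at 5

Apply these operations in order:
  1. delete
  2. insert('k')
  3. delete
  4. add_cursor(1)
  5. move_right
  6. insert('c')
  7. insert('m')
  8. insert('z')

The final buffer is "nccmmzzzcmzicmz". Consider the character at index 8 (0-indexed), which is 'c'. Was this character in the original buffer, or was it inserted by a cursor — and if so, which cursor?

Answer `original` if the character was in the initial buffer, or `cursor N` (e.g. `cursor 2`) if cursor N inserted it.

After op 1 (delete): buffer="nzi" (len 3), cursors c1@0 c2@0 c3@3, authorship ...
After op 2 (insert('k')): buffer="kknzik" (len 6), cursors c1@2 c2@2 c3@6, authorship 12...3
After op 3 (delete): buffer="nzi" (len 3), cursors c1@0 c2@0 c3@3, authorship ...
After op 4 (add_cursor(1)): buffer="nzi" (len 3), cursors c1@0 c2@0 c4@1 c3@3, authorship ...
After op 5 (move_right): buffer="nzi" (len 3), cursors c1@1 c2@1 c4@2 c3@3, authorship ...
After op 6 (insert('c')): buffer="ncczcic" (len 7), cursors c1@3 c2@3 c4@5 c3@7, authorship .12.4.3
After op 7 (insert('m')): buffer="nccmmzcmicm" (len 11), cursors c1@5 c2@5 c4@8 c3@11, authorship .1212.44.33
After op 8 (insert('z')): buffer="nccmmzzzcmzicmz" (len 15), cursors c1@7 c2@7 c4@11 c3@15, authorship .121212.444.333
Authorship (.=original, N=cursor N): . 1 2 1 2 1 2 . 4 4 4 . 3 3 3
Index 8: author = 4

Answer: cursor 4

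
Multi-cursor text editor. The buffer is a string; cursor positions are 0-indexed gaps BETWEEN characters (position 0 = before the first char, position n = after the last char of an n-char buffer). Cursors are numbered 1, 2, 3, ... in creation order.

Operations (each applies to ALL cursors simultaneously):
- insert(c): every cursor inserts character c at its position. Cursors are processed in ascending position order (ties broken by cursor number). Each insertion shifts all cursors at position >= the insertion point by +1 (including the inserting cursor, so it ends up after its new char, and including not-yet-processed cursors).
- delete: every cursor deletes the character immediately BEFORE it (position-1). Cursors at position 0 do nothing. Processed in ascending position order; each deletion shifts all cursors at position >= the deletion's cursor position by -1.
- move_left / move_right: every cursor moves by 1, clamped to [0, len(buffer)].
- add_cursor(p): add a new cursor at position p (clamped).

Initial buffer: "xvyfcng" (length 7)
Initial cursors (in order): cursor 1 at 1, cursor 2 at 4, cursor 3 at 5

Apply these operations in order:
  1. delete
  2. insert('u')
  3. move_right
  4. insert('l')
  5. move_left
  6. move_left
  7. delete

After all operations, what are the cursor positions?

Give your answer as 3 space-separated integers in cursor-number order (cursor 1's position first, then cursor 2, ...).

After op 1 (delete): buffer="vyng" (len 4), cursors c1@0 c2@2 c3@2, authorship ....
After op 2 (insert('u')): buffer="uvyuung" (len 7), cursors c1@1 c2@5 c3@5, authorship 1..23..
After op 3 (move_right): buffer="uvyuung" (len 7), cursors c1@2 c2@6 c3@6, authorship 1..23..
After op 4 (insert('l')): buffer="uvlyuunllg" (len 10), cursors c1@3 c2@9 c3@9, authorship 1.1.23.23.
After op 5 (move_left): buffer="uvlyuunllg" (len 10), cursors c1@2 c2@8 c3@8, authorship 1.1.23.23.
After op 6 (move_left): buffer="uvlyuunllg" (len 10), cursors c1@1 c2@7 c3@7, authorship 1.1.23.23.
After op 7 (delete): buffer="vlyullg" (len 7), cursors c1@0 c2@4 c3@4, authorship .1.223.

Answer: 0 4 4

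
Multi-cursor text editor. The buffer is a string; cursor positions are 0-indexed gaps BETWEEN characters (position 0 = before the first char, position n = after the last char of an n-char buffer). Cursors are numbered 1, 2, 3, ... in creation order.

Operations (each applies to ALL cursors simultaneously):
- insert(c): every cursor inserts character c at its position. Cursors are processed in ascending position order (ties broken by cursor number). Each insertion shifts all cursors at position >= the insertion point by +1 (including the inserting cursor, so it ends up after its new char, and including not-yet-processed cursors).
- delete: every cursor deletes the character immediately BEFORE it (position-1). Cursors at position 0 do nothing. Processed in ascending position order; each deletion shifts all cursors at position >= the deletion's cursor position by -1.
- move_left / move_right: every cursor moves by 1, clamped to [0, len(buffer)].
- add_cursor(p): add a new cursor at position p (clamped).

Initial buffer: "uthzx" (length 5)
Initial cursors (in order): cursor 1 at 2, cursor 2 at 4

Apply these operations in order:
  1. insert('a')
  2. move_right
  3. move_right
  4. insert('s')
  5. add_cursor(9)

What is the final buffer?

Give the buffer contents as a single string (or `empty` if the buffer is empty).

Answer: utahzsaxs

Derivation:
After op 1 (insert('a')): buffer="utahzax" (len 7), cursors c1@3 c2@6, authorship ..1..2.
After op 2 (move_right): buffer="utahzax" (len 7), cursors c1@4 c2@7, authorship ..1..2.
After op 3 (move_right): buffer="utahzax" (len 7), cursors c1@5 c2@7, authorship ..1..2.
After op 4 (insert('s')): buffer="utahzsaxs" (len 9), cursors c1@6 c2@9, authorship ..1..12.2
After op 5 (add_cursor(9)): buffer="utahzsaxs" (len 9), cursors c1@6 c2@9 c3@9, authorship ..1..12.2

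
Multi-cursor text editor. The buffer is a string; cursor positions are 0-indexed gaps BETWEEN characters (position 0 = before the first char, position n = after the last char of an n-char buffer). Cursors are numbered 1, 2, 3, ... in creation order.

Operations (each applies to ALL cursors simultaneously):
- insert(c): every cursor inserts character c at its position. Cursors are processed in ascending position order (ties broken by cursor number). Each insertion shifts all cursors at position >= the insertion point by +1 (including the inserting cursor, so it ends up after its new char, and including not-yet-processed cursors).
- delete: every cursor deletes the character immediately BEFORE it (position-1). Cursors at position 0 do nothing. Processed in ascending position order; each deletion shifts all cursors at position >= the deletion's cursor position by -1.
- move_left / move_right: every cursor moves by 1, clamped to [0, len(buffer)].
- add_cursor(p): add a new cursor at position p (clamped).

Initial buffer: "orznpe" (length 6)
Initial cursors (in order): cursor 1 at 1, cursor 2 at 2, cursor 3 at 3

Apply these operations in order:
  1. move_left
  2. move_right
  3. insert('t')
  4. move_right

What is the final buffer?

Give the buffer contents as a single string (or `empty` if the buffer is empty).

Answer: otrtztnpe

Derivation:
After op 1 (move_left): buffer="orznpe" (len 6), cursors c1@0 c2@1 c3@2, authorship ......
After op 2 (move_right): buffer="orznpe" (len 6), cursors c1@1 c2@2 c3@3, authorship ......
After op 3 (insert('t')): buffer="otrtztnpe" (len 9), cursors c1@2 c2@4 c3@6, authorship .1.2.3...
After op 4 (move_right): buffer="otrtztnpe" (len 9), cursors c1@3 c2@5 c3@7, authorship .1.2.3...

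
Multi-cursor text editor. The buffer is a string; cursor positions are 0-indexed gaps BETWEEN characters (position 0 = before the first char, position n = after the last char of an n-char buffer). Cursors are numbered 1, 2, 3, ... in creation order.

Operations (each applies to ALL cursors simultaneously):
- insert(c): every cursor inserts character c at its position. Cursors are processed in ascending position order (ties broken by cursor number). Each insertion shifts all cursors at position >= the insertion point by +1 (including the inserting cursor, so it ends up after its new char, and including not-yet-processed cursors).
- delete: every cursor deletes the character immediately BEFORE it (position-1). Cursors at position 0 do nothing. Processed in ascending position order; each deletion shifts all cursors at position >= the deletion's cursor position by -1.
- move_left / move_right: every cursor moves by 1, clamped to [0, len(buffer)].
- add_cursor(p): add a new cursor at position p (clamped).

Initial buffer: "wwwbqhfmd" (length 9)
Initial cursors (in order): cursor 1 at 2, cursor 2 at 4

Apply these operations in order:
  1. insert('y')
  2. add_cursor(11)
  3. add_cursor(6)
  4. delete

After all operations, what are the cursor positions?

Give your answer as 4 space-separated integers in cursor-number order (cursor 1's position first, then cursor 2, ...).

After op 1 (insert('y')): buffer="wwywbyqhfmd" (len 11), cursors c1@3 c2@6, authorship ..1..2.....
After op 2 (add_cursor(11)): buffer="wwywbyqhfmd" (len 11), cursors c1@3 c2@6 c3@11, authorship ..1..2.....
After op 3 (add_cursor(6)): buffer="wwywbyqhfmd" (len 11), cursors c1@3 c2@6 c4@6 c3@11, authorship ..1..2.....
After op 4 (delete): buffer="wwwqhfm" (len 7), cursors c1@2 c2@3 c4@3 c3@7, authorship .......

Answer: 2 3 7 3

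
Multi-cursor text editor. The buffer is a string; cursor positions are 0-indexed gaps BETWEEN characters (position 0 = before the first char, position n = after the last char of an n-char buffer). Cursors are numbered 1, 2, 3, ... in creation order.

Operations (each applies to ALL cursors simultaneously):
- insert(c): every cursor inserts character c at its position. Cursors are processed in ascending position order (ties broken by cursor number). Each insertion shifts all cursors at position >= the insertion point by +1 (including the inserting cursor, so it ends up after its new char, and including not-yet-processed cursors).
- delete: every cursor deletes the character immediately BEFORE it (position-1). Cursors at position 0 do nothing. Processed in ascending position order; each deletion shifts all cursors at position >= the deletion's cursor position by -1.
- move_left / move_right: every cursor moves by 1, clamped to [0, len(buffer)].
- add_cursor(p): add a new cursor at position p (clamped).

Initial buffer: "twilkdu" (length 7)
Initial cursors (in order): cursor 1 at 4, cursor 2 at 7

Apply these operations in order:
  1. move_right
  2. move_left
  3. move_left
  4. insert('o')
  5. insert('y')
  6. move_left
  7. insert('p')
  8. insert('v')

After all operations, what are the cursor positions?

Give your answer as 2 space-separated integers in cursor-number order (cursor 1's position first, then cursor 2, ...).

Answer: 6 12

Derivation:
After op 1 (move_right): buffer="twilkdu" (len 7), cursors c1@5 c2@7, authorship .......
After op 2 (move_left): buffer="twilkdu" (len 7), cursors c1@4 c2@6, authorship .......
After op 3 (move_left): buffer="twilkdu" (len 7), cursors c1@3 c2@5, authorship .......
After op 4 (insert('o')): buffer="twiolkodu" (len 9), cursors c1@4 c2@7, authorship ...1..2..
After op 5 (insert('y')): buffer="twioylkoydu" (len 11), cursors c1@5 c2@9, authorship ...11..22..
After op 6 (move_left): buffer="twioylkoydu" (len 11), cursors c1@4 c2@8, authorship ...11..22..
After op 7 (insert('p')): buffer="twiopylkopydu" (len 13), cursors c1@5 c2@10, authorship ...111..222..
After op 8 (insert('v')): buffer="twiopvylkopvydu" (len 15), cursors c1@6 c2@12, authorship ...1111..2222..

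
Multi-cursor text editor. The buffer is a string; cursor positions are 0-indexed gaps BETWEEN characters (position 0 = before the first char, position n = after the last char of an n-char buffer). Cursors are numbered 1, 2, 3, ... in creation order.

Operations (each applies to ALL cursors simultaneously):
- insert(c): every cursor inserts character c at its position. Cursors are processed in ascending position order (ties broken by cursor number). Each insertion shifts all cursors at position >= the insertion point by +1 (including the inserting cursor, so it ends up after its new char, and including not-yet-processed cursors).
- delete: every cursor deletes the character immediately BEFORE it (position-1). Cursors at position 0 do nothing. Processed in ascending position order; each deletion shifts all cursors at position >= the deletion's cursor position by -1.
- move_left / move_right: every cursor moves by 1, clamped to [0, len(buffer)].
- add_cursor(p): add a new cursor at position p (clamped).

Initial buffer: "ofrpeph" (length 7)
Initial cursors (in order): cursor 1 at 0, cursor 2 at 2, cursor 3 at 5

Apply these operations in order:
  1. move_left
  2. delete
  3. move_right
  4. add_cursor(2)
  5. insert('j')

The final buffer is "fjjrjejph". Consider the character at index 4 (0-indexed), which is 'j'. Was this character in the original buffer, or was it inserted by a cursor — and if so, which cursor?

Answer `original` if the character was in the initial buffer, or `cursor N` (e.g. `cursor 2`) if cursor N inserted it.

Answer: cursor 4

Derivation:
After op 1 (move_left): buffer="ofrpeph" (len 7), cursors c1@0 c2@1 c3@4, authorship .......
After op 2 (delete): buffer="freph" (len 5), cursors c1@0 c2@0 c3@2, authorship .....
After op 3 (move_right): buffer="freph" (len 5), cursors c1@1 c2@1 c3@3, authorship .....
After op 4 (add_cursor(2)): buffer="freph" (len 5), cursors c1@1 c2@1 c4@2 c3@3, authorship .....
After op 5 (insert('j')): buffer="fjjrjejph" (len 9), cursors c1@3 c2@3 c4@5 c3@7, authorship .12.4.3..
Authorship (.=original, N=cursor N): . 1 2 . 4 . 3 . .
Index 4: author = 4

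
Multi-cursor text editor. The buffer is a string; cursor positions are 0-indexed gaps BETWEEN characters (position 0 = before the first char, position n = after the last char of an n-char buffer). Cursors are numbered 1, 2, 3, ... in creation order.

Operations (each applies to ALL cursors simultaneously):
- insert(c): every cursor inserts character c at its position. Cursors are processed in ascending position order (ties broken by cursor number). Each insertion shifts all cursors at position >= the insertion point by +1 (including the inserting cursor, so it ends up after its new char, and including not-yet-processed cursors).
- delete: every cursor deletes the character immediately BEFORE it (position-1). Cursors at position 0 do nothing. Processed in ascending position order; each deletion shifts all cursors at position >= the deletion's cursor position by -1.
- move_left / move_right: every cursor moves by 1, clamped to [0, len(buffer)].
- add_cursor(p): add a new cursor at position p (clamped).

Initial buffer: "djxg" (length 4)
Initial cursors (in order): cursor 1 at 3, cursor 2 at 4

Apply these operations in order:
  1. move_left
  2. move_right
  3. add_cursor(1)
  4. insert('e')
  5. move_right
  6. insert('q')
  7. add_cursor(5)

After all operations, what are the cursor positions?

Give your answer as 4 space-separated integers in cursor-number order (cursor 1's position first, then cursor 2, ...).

After op 1 (move_left): buffer="djxg" (len 4), cursors c1@2 c2@3, authorship ....
After op 2 (move_right): buffer="djxg" (len 4), cursors c1@3 c2@4, authorship ....
After op 3 (add_cursor(1)): buffer="djxg" (len 4), cursors c3@1 c1@3 c2@4, authorship ....
After op 4 (insert('e')): buffer="dejxege" (len 7), cursors c3@2 c1@5 c2@7, authorship .3..1.2
After op 5 (move_right): buffer="dejxege" (len 7), cursors c3@3 c1@6 c2@7, authorship .3..1.2
After op 6 (insert('q')): buffer="dejqxegqeq" (len 10), cursors c3@4 c1@8 c2@10, authorship .3.3.1.122
After op 7 (add_cursor(5)): buffer="dejqxegqeq" (len 10), cursors c3@4 c4@5 c1@8 c2@10, authorship .3.3.1.122

Answer: 8 10 4 5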